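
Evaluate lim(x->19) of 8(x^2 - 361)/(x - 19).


Direct substitution gives 0/0, so we factor the numerator.
Factor: 8(x^2 - 361) = 8 * (x - 19)(x + 19)
Cancel the common factor (x - 19):
8(x^2 - 361)/(x - 19) = 8 * (x + 19)
Now substitute x = 19:
= 8 * (19 + 19) = 304

304


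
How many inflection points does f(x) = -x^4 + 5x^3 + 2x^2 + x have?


Inflection points occur where f''(x) = 0 and concavity changes.
f(x) = -x^4 + 5x^3 + 2x^2 + x
f'(x) = -4x^3 + 15x^2 + 4x + 1
f''(x) = -12x^2 + 30x + 4
This is a quadratic in x. Use the discriminant to count real roots.
Discriminant = (30)^2 - 4 * (-12) * 4
= 900 - (-192)
= 1092
Since discriminant > 0, f''(x) = 0 has 2 distinct real solutions.
A quadratic with two distinct real roots changes sign at each root, so concavity changes at both.
Number of inflection points: 2

2


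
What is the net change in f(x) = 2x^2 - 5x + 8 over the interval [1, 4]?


Net change = f(b) - f(a)
f(x) = 2x^2 - 5x + 8
Compute f(4):
f(4) = 2 * 4^2 - 5 * 4 + 8
= 32 - 20 + 8
= 20
Compute f(1):
f(1) = 2 * 1^2 - 5 * 1 + 8
= 2 - 5 + 8
= 5
Net change = 20 - 5 = 15

15


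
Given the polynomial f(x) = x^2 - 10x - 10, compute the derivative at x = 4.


Differentiate term by term using power and sum rules:
f(x) = x^2 - 10x - 10
f'(x) = 2x - 10
Substitute x = 4:
f'(4) = 2 * 4 - 10
= 8 - 10
= -2

-2


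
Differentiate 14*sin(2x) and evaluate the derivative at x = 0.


Apply the chain rule to differentiate 14*sin(2x):
d/dx [14*sin(2x)]
= 14 * cos(2x) * d/dx(2x)
= 14 * 2 * cos(2x)
= 28 * cos(2x)
Evaluate at x = 0:
= 28 * cos(0)
= 28 * 1
= 28

28


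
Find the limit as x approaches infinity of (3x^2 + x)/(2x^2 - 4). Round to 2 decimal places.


For limits at infinity with equal-degree polynomials,
we compare leading coefficients.
Numerator leading term: 3x^2
Denominator leading term: 2x^2
Divide both by x^2:
lim = (3 + 1/x) / (2 - 4/x^2)
As x -> infinity, the 1/x and 1/x^2 terms vanish:
= 3/2 = 1.50

1.50


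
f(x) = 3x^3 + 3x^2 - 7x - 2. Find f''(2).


First derivative:
f'(x) = 9x^2 + 6x - 7
Second derivative:
f''(x) = 18x + 6
Substitute x = 2:
f''(2) = 18 * 2 + 6
= 36 + 6
= 42

42


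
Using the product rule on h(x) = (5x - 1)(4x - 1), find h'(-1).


Let u(x) = 5x - 1 and v(x) = 4x - 1
u'(x) = 5
v'(x) = 4
Product rule: h'(x) = u'(x)*v(x) + u(x)*v'(x)
= 5 * (4x - 1) + (5x - 1) * 4
At x = -1:
u(-1) = 5 * (-1) - 1 = -6
v(-1) = 4 * (-1) - 1 = -5
h'(-1) = 5 * (-5) + (-6) * 4
= -25 - 24
= -49

-49


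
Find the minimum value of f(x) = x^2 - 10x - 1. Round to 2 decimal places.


For a quadratic f(x) = ax^2 + bx + c with a > 0, the minimum is at the vertex.
Vertex x-coordinate: x = -b/(2a)
x = -(-10) / (2 * 1)
x = 10/2 = 5
Substitute back to find the minimum value:
f(5) = 1 * 5^2 - 10 * 5 - 1
= 25 - 50 - 1
= -26 = -26.00

-26.00


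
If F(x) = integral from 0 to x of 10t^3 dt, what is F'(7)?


By the Fundamental Theorem of Calculus (Part 1):
If F(x) = integral from 0 to x of f(t) dt, then F'(x) = f(x)
Here f(t) = 10t^3
So F'(x) = 10x^3
Evaluate at x = 7:
F'(7) = 10 * 7^3
= 10 * 343
= 3430

3430


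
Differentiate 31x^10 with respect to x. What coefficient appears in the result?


We apply the power rule: d/dx [ax^n] = a*n * x^(n-1)
d/dx [31x^10]
= 31 * 10 * x^(10-1)
= 310x^9
The coefficient is 310

310


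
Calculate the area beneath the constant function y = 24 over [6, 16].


The area under a constant function y = 24 is a rectangle.
Width = 16 - 6 = 10
Height = 24
Area = width * height
= 10 * 24
= 240

240


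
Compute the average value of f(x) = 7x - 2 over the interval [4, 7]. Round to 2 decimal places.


Average value = 1/(b-a) * integral from a to b of f(x) dx
First compute the integral of 7x - 2:
F(x) = (7/2)x^2 - 2x
F(7) = 7/2 * 49 - 2 * 7 = 315/2
F(4) = 7/2 * 16 - 2 * 4 = 48
Integral = 315/2 - 48 = 219/2
Average = (219/2) / (7 - 4) = (219/2) / 3
= 73/2 = 36.50

36.50


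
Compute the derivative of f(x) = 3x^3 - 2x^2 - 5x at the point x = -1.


Differentiate f(x) = 3x^3 - 2x^2 - 5x term by term:
f'(x) = 9x^2 - 4x - 5
Substitute x = -1:
f'(-1) = 9 * (-1)^2 - 4 * (-1) - 5
= 9 + 4 - 5
= 8

8


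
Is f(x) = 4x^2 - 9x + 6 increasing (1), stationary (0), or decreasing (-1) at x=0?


Compute f'(x) to determine behavior:
f'(x) = 8x - 9
f'(0) = 8 * 0 - 9
= 0 - 9
= -9
Since f'(0) < 0, the function is decreasing (-1)

-1


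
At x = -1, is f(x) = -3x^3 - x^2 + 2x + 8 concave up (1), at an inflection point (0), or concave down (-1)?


Concavity is determined by the sign of f''(x).
f(x) = -3x^3 - x^2 + 2x + 8
f'(x) = -9x^2 - 2x + 2
f''(x) = -18x - 2
f''(-1) = -18 * (-1) - 2
= 18 - 2
= 16
Since f''(-1) > 0, the function is concave up (1)

1


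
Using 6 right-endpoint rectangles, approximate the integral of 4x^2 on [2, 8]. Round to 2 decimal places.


Right Riemann sum uses right endpoints of each subinterval.
Interval: [2, 8], n = 6
dx = (8 - 2) / 6 = 1
Right endpoints: [3, 4, 5, 6, 7, 8]
f values: [36, 64, 100, 144, 196, 256]
Sum = dx * (sum of f values)
= 1 * 796
= 796 = 796.00

796.00


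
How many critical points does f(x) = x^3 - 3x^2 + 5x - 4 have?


Find where f'(x) = 0:
f(x) = x^3 - 3x^2 + 5x - 4
f'(x) = 3x^2 - 6x + 5
This is a quadratic in x. Use the discriminant to count real roots.
Discriminant = (-6)^2 - 4 * 3 * 5
= 36 - 60
= -24
Since discriminant < 0, f'(x) = 0 has no real solutions.
Number of critical points: 0

0


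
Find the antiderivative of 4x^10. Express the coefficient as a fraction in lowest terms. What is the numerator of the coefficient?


Apply the power rule for integration:
integral of ax^n dx = a/(n+1) * x^(n+1) + C
integral of 4x^10 dx
= 4/11 * x^11 + C
The coefficient in lowest terms is 4/11, and its numerator is 4

4


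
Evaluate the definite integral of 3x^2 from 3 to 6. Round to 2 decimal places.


Find the antiderivative of 3x^2:
F(x) = 3/3 * x^3
Apply the Fundamental Theorem of Calculus:
F(6) - F(3)
= 3/3 * 6^3 - 3/3 * 3^3
= 3/3 * (216 - 27)
= 3/3 * 189
= 189 = 189.00

189.00


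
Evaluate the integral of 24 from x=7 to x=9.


The integral of a constant k over [a, b] equals k * (b - a).
integral from 7 to 9 of 24 dx
= 24 * (9 - 7)
= 24 * 2
= 48

48


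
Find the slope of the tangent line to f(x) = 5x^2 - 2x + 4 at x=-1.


The slope of the tangent line equals f'(x) at the point.
f(x) = 5x^2 - 2x + 4
f'(x) = 10x - 2
At x = -1:
f'(-1) = 10 * (-1) - 2
= -10 - 2
= -12

-12


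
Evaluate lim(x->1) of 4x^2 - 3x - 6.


Since polynomials are continuous, we use direct substitution.
lim(x->1) of 4x^2 - 3x - 6
= 4 * 1^2 - 3 * 1 - 6
= 4 - 3 - 6
= -5

-5


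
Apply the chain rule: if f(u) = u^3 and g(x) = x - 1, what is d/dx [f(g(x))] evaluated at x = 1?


Using the chain rule: (f(g(x)))' = f'(g(x)) * g'(x)
First, find g(1):
g(1) = 1 * 1 - 1 = 0
Next, f'(u) = 3u^2
And g'(x) = 1
So f'(g(1)) * g'(1)
= 3 * 0^2 * 1
= 3 * 0 * 1
= 0

0


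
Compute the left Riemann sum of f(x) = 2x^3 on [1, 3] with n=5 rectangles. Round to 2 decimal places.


Left Riemann sum uses left endpoints of each subinterval.
Interval: [1, 3], n = 5
dx = (3 - 1) / 5 = 2/5
Left endpoints: [1, 7/5, 9/5, 11/5, 13/5]
f values: [2, 686/125, 1458/125, 2662/125, 4394/125]
Sum = dx * (sum of f values)
= 2/5 * 378/5
= 756/25 = 30.24

30.24


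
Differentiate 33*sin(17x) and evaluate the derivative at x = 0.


Apply the chain rule to differentiate 33*sin(17x):
d/dx [33*sin(17x)]
= 33 * cos(17x) * d/dx(17x)
= 33 * 17 * cos(17x)
= 561 * cos(17x)
Evaluate at x = 0:
= 561 * cos(0)
= 561 * 1
= 561

561


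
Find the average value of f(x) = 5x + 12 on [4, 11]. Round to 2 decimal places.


Average value = 1/(b-a) * integral from a to b of f(x) dx
First compute the integral of 5x + 12:
F(x) = (5/2)x^2 + 12x
F(11) = 5/2 * 121 + 12 * 11 = 869/2
F(4) = 5/2 * 16 + 12 * 4 = 88
Integral = 869/2 - 88 = 693/2
Average = (693/2) / (11 - 4) = (693/2) / 7
= 99/2 = 49.50

49.50


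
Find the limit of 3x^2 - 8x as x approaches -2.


Since polynomials are continuous, we use direct substitution.
lim(x->-2) of 3x^2 - 8x
= 3 * (-2)^2 - 8 * (-2) + 0
= 12 + 16 + 0
= 28

28


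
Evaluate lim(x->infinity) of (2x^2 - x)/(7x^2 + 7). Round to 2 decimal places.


For limits at infinity with equal-degree polynomials,
we compare leading coefficients.
Numerator leading term: 2x^2
Denominator leading term: 7x^2
Divide both by x^2:
lim = (2 - 1/x) / (7 + 7/x^2)
As x -> infinity, the 1/x and 1/x^2 terms vanish:
= 2/7 ≈ 0.29

0.29


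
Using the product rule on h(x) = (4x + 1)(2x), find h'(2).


Let u(x) = 4x + 1 and v(x) = 2x
u'(x) = 4
v'(x) = 2
Product rule: h'(x) = u'(x)*v(x) + u(x)*v'(x)
= 4 * (2x) + (4x + 1) * 2
At x = 2:
u(2) = 4 * 2 + 1 = 9
v(2) = 2 * 2 + 0 = 4
h'(2) = 4 * 4 + 9 * 2
= 16 + 18
= 34

34


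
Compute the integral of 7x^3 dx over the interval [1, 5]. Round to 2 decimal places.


Find the antiderivative of 7x^3:
F(x) = 7/4 * x^4
Apply the Fundamental Theorem of Calculus:
F(5) - F(1)
= 7/4 * 5^4 - 7/4 * 1^4
= 7/4 * (625 - 1)
= 7/4 * 624
= 1092 = 1092.00

1092.00


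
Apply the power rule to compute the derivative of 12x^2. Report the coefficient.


We apply the power rule: d/dx [ax^n] = a*n * x^(n-1)
d/dx [12x^2]
= 12 * 2 * x^(2-1)
= 24x
The coefficient is 24

24


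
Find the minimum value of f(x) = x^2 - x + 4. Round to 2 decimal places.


For a quadratic f(x) = ax^2 + bx + c with a > 0, the minimum is at the vertex.
Vertex x-coordinate: x = -b/(2a)
x = -(-1) / (2 * 1)
x = 1/2
Substitute back to find the minimum value:
f(1/2) = 1 * (1/2)^2 - 1 * (1/2) + 4
= 1/4 - 1/2 + 4
= 15/4 = 3.75

3.75


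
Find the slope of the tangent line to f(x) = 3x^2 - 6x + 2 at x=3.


The slope of the tangent line equals f'(x) at the point.
f(x) = 3x^2 - 6x + 2
f'(x) = 6x - 6
At x = 3:
f'(3) = 6 * 3 - 6
= 18 - 6
= 12

12


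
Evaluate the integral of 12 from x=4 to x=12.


The integral of a constant k over [a, b] equals k * (b - a).
integral from 4 to 12 of 12 dx
= 12 * (12 - 4)
= 12 * 8
= 96

96


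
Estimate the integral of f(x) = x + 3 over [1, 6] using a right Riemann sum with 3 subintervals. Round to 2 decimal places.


Right Riemann sum uses right endpoints of each subinterval.
Interval: [1, 6], n = 3
dx = (6 - 1) / 3 = 5/3
Right endpoints: [8/3, 13/3, 6]
f values: [17/3, 22/3, 9]
Sum = dx * (sum of f values)
= 5/3 * 22
= 110/3 ≈ 36.67

36.67


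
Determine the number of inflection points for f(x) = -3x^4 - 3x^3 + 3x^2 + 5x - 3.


Inflection points occur where f''(x) = 0 and concavity changes.
f(x) = -3x^4 - 3x^3 + 3x^2 + 5x - 3
f'(x) = -12x^3 - 9x^2 + 6x + 5
f''(x) = -36x^2 - 18x + 6
This is a quadratic in x. Use the discriminant to count real roots.
Discriminant = (-18)^2 - 4 * (-36) * 6
= 324 - (-864)
= 1188
Since discriminant > 0, f''(x) = 0 has 2 distinct real solutions.
A quadratic with two distinct real roots changes sign at each root, so concavity changes at both.
Number of inflection points: 2

2


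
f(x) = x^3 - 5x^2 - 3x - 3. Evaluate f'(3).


Differentiate f(x) = x^3 - 5x^2 - 3x - 3 term by term:
f'(x) = 3x^2 - 10x - 3
Substitute x = 3:
f'(3) = 3 * 3^2 - 10 * 3 - 3
= 27 - 30 - 3
= -6

-6


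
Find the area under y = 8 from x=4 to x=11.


The area under a constant function y = 8 is a rectangle.
Width = 11 - 4 = 7
Height = 8
Area = width * height
= 7 * 8
= 56

56


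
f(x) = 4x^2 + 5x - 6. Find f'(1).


Differentiate term by term using power and sum rules:
f(x) = 4x^2 + 5x - 6
f'(x) = 8x + 5
Substitute x = 1:
f'(1) = 8 * 1 + 5
= 8 + 5
= 13

13


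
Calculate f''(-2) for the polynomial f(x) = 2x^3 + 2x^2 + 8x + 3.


First derivative:
f'(x) = 6x^2 + 4x + 8
Second derivative:
f''(x) = 12x + 4
Substitute x = -2:
f''(-2) = 12 * (-2) + 4
= -24 + 4
= -20

-20


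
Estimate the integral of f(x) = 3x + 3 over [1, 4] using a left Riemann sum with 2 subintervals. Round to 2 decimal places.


Left Riemann sum uses left endpoints of each subinterval.
Interval: [1, 4], n = 2
dx = (4 - 1) / 2 = 3/2
Left endpoints: [1, 5/2]
f values: [6, 21/2]
Sum = dx * (sum of f values)
= 3/2 * 33/2
= 99/4 = 24.75

24.75


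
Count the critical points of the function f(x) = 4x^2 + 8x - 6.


Find where f'(x) = 0:
f'(x) = 8x + 8
Set f'(x) = 0:
8x + 8 = 0
x = -8 / 8 = -1
This is a linear equation in x, so there is exactly one solution.
Number of critical points: 1

1


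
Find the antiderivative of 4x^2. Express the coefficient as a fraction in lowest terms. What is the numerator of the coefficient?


Apply the power rule for integration:
integral of ax^n dx = a/(n+1) * x^(n+1) + C
integral of 4x^2 dx
= 4/3 * x^3 + C
The coefficient in lowest terms is 4/3, and its numerator is 4

4


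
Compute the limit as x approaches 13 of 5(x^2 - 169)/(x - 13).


Direct substitution gives 0/0, so we factor the numerator.
Factor: 5(x^2 - 169) = 5 * (x - 13)(x + 13)
Cancel the common factor (x - 13):
5(x^2 - 169)/(x - 13) = 5 * (x + 13)
Now substitute x = 13:
= 5 * (13 + 13) = 130

130


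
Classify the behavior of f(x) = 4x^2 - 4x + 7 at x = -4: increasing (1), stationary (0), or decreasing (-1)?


Compute f'(x) to determine behavior:
f'(x) = 8x - 4
f'(-4) = 8 * (-4) - 4
= -32 - 4
= -36
Since f'(-4) < 0, the function is decreasing (-1)

-1


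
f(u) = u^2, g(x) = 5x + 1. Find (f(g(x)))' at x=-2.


Using the chain rule: (f(g(x)))' = f'(g(x)) * g'(x)
First, find g(-2):
g(-2) = 5 * (-2) + 1 = -9
Next, f'(u) = 2u
And g'(x) = 5
So f'(g(-2)) * g'(-2)
= 2 * (-9) * 5
= -90

-90


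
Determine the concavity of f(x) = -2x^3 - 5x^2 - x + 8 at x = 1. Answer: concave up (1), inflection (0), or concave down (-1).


Concavity is determined by the sign of f''(x).
f(x) = -2x^3 - 5x^2 - x + 8
f'(x) = -6x^2 - 10x - 1
f''(x) = -12x - 10
f''(1) = -12 * 1 - 10
= -12 - 10
= -22
Since f''(1) < 0, the function is concave down (-1)

-1


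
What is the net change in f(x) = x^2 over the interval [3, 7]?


Net change = f(b) - f(a)
f(x) = x^2
Compute f(7):
f(7) = 1 * 7^2 + 0 * 7 + 0
= 49 + 0 + 0
= 49
Compute f(3):
f(3) = 1 * 3^2 + 0 * 3 + 0
= 9 + 0 + 0
= 9
Net change = 49 - 9 = 40

40


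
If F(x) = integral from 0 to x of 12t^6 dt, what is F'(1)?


By the Fundamental Theorem of Calculus (Part 1):
If F(x) = integral from 0 to x of f(t) dt, then F'(x) = f(x)
Here f(t) = 12t^6
So F'(x) = 12x^6
Evaluate at x = 1:
F'(1) = 12 * 1^6
= 12 * 1
= 12

12


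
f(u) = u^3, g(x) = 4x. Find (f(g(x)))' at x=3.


Using the chain rule: (f(g(x)))' = f'(g(x)) * g'(x)
First, find g(3):
g(3) = 4 * 3 + 0 = 12
Next, f'(u) = 3u^2
And g'(x) = 4
So f'(g(3)) * g'(3)
= 3 * 12^2 * 4
= 3 * 144 * 4
= 1728

1728


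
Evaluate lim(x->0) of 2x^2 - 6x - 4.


Since polynomials are continuous, we use direct substitution.
lim(x->0) of 2x^2 - 6x - 4
= 2 * 0^2 - 6 * 0 - 4
= 0 + 0 - 4
= -4

-4


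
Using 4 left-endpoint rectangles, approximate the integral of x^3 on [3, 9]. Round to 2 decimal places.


Left Riemann sum uses left endpoints of each subinterval.
Interval: [3, 9], n = 4
dx = (9 - 3) / 4 = 3/2
Left endpoints: [3, 9/2, 6, 15/2]
f values: [27, 729/8, 216, 3375/8]
Sum = dx * (sum of f values)
= 3/2 * 756
= 1134 = 1134.00

1134.00


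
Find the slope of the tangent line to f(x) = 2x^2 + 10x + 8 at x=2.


The slope of the tangent line equals f'(x) at the point.
f(x) = 2x^2 + 10x + 8
f'(x) = 4x + 10
At x = 2:
f'(2) = 4 * 2 + 10
= 8 + 10
= 18

18


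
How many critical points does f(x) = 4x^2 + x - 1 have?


Find where f'(x) = 0:
f'(x) = 8x + 1
Set f'(x) = 0:
8x + 1 = 0
x = -1 / 8 = -1/8
This is a linear equation in x, so there is exactly one solution.
Number of critical points: 1

1


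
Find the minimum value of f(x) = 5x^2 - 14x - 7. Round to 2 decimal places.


For a quadratic f(x) = ax^2 + bx + c with a > 0, the minimum is at the vertex.
Vertex x-coordinate: x = -b/(2a)
x = -(-14) / (2 * 5)
x = 14/10 = 7/5
Substitute back to find the minimum value:
f(7/5) = 5 * (7/5)^2 - 14 * (7/5) - 7
= 49/5 - 98/5 - 7
= -84/5 = -16.80

-16.80


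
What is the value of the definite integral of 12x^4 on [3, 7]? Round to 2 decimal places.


Find the antiderivative of 12x^4:
F(x) = 12/5 * x^5
Apply the Fundamental Theorem of Calculus:
F(7) - F(3)
= 12/5 * 7^5 - 12/5 * 3^5
= 12/5 * (16807 - 243)
= 12/5 * 16564
= 198768/5 = 39753.60

39753.60


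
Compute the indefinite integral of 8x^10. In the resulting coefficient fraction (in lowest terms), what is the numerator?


Apply the power rule for integration:
integral of ax^n dx = a/(n+1) * x^(n+1) + C
integral of 8x^10 dx
= 8/11 * x^11 + C
The coefficient in lowest terms is 8/11, and its numerator is 8

8


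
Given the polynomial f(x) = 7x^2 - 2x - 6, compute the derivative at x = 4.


Differentiate term by term using power and sum rules:
f(x) = 7x^2 - 2x - 6
f'(x) = 14x - 2
Substitute x = 4:
f'(4) = 14 * 4 - 2
= 56 - 2
= 54

54


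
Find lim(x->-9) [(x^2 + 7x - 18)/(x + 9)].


Direct substitution gives 0/0, so we factor the numerator.
Factor: (x^2 + 7x - 18) = (x + 9)(x - 2)
Cancel the common factor (x + 9):
(x^2 + 7x - 18)/(x + 9) = (x - 2)
Now substitute x = -9:
= (-9) - (2) = -11

-11


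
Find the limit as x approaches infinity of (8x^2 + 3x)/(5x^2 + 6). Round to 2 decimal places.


For limits at infinity with equal-degree polynomials,
we compare leading coefficients.
Numerator leading term: 8x^2
Denominator leading term: 5x^2
Divide both by x^2:
lim = (8 + 3/x) / (5 + 6/x^2)
As x -> infinity, the 1/x and 1/x^2 terms vanish:
= 8/5 = 1.60

1.60


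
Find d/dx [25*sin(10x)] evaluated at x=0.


Apply the chain rule to differentiate 25*sin(10x):
d/dx [25*sin(10x)]
= 25 * cos(10x) * d/dx(10x)
= 25 * 10 * cos(10x)
= 250 * cos(10x)
Evaluate at x = 0:
= 250 * cos(0)
= 250 * 1
= 250

250


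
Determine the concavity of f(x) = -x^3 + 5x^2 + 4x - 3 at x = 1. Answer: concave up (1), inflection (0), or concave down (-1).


Concavity is determined by the sign of f''(x).
f(x) = -x^3 + 5x^2 + 4x - 3
f'(x) = -3x^2 + 10x + 4
f''(x) = -6x + 10
f''(1) = -6 * 1 + 10
= -6 + 10
= 4
Since f''(1) > 0, the function is concave up (1)

1


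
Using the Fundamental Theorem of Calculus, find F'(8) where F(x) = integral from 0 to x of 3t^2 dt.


By the Fundamental Theorem of Calculus (Part 1):
If F(x) = integral from 0 to x of f(t) dt, then F'(x) = f(x)
Here f(t) = 3t^2
So F'(x) = 3x^2
Evaluate at x = 8:
F'(8) = 3 * 8^2
= 3 * 64
= 192

192


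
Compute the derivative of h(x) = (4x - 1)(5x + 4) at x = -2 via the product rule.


Let u(x) = 4x - 1 and v(x) = 5x + 4
u'(x) = 4
v'(x) = 5
Product rule: h'(x) = u'(x)*v(x) + u(x)*v'(x)
= 4 * (5x + 4) + (4x - 1) * 5
At x = -2:
u(-2) = 4 * (-2) - 1 = -9
v(-2) = 5 * (-2) + 4 = -6
h'(-2) = 4 * (-6) + (-9) * 5
= -24 - 45
= -69

-69


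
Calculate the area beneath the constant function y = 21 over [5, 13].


The area under a constant function y = 21 is a rectangle.
Width = 13 - 5 = 8
Height = 21
Area = width * height
= 8 * 21
= 168

168


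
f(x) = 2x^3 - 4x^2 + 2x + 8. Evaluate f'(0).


Differentiate f(x) = 2x^3 - 4x^2 + 2x + 8 term by term:
f'(x) = 6x^2 - 8x + 2
Substitute x = 0:
f'(0) = 6 * 0^2 - 8 * 0 + 2
= 0 + 0 + 2
= 2

2


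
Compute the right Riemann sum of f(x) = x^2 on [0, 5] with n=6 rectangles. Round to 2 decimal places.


Right Riemann sum uses right endpoints of each subinterval.
Interval: [0, 5], n = 6
dx = (5 - 0) / 6 = 5/6
Right endpoints: [5/6, 5/3, 5/2, 10/3, 25/6, 5]
f values: [25/36, 25/9, 25/4, 100/9, 625/36, 25]
Sum = dx * (sum of f values)
= 5/6 * 2275/36
= 11375/216 ≈ 52.66

52.66


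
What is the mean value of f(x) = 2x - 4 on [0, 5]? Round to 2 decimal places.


Average value = 1/(b-a) * integral from a to b of f(x) dx
First compute the integral of 2x - 4:
F(x) = x^2 - 4x
F(5) = 1 * 25 - 4 * 5 = 5
F(0) = 1 * 0 - 4 * 0 = 0
Integral = 5 - 0 = 5
Average = 5 / (5 - 0) = 5 / 5
= 1 = 1.00

1.00


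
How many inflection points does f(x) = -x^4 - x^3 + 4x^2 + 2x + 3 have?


Inflection points occur where f''(x) = 0 and concavity changes.
f(x) = -x^4 - x^3 + 4x^2 + 2x + 3
f'(x) = -4x^3 - 3x^2 + 8x + 2
f''(x) = -12x^2 - 6x + 8
This is a quadratic in x. Use the discriminant to count real roots.
Discriminant = (-6)^2 - 4 * (-12) * 8
= 36 - (-384)
= 420
Since discriminant > 0, f''(x) = 0 has 2 distinct real solutions.
A quadratic with two distinct real roots changes sign at each root, so concavity changes at both.
Number of inflection points: 2

2


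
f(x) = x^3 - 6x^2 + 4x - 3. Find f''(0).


First derivative:
f'(x) = 3x^2 - 12x + 4
Second derivative:
f''(x) = 6x - 12
Substitute x = 0:
f''(0) = 6 * 0 - 12
= 0 - 12
= -12

-12


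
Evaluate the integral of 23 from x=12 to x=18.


The integral of a constant k over [a, b] equals k * (b - a).
integral from 12 to 18 of 23 dx
= 23 * (18 - 12)
= 23 * 6
= 138

138


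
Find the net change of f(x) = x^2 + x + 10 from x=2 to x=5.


Net change = f(b) - f(a)
f(x) = x^2 + x + 10
Compute f(5):
f(5) = 1 * 5^2 + 1 * 5 + 10
= 25 + 5 + 10
= 40
Compute f(2):
f(2) = 1 * 2^2 + 1 * 2 + 10
= 4 + 2 + 10
= 16
Net change = 40 - 16 = 24

24


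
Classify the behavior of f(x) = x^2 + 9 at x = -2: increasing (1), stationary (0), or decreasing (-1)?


Compute f'(x) to determine behavior:
f'(x) = 2x
f'(-2) = 2 * (-2) + 0
= -4 + 0
= -4
Since f'(-2) < 0, the function is decreasing (-1)

-1


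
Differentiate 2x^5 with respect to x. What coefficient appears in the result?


We apply the power rule: d/dx [ax^n] = a*n * x^(n-1)
d/dx [2x^5]
= 2 * 5 * x^(5-1)
= 10x^4
The coefficient is 10

10


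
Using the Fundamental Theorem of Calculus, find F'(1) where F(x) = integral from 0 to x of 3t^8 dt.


By the Fundamental Theorem of Calculus (Part 1):
If F(x) = integral from 0 to x of f(t) dt, then F'(x) = f(x)
Here f(t) = 3t^8
So F'(x) = 3x^8
Evaluate at x = 1:
F'(1) = 3 * 1^8
= 3 * 1
= 3

3


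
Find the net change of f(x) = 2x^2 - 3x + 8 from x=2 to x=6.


Net change = f(b) - f(a)
f(x) = 2x^2 - 3x + 8
Compute f(6):
f(6) = 2 * 6^2 - 3 * 6 + 8
= 72 - 18 + 8
= 62
Compute f(2):
f(2) = 2 * 2^2 - 3 * 2 + 8
= 8 - 6 + 8
= 10
Net change = 62 - 10 = 52

52


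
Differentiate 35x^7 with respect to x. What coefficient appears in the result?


We apply the power rule: d/dx [ax^n] = a*n * x^(n-1)
d/dx [35x^7]
= 35 * 7 * x^(7-1)
= 245x^6
The coefficient is 245

245


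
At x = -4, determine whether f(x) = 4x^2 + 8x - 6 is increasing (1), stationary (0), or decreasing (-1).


Compute f'(x) to determine behavior:
f'(x) = 8x + 8
f'(-4) = 8 * (-4) + 8
= -32 + 8
= -24
Since f'(-4) < 0, the function is decreasing (-1)

-1


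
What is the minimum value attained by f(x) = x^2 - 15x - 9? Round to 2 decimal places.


For a quadratic f(x) = ax^2 + bx + c with a > 0, the minimum is at the vertex.
Vertex x-coordinate: x = -b/(2a)
x = -(-15) / (2 * 1)
x = 15/2
Substitute back to find the minimum value:
f(15/2) = 1 * (15/2)^2 - 15 * (15/2) - 9
= 225/4 - 225/2 - 9
= -261/4 = -65.25

-65.25


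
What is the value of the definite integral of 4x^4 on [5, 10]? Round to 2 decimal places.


Find the antiderivative of 4x^4:
F(x) = 4/5 * x^5
Apply the Fundamental Theorem of Calculus:
F(10) - F(5)
= 4/5 * 10^5 - 4/5 * 5^5
= 4/5 * (100000 - 3125)
= 4/5 * 96875
= 77500 = 77500.00

77500.00


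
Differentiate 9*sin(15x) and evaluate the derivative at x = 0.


Apply the chain rule to differentiate 9*sin(15x):
d/dx [9*sin(15x)]
= 9 * cos(15x) * d/dx(15x)
= 9 * 15 * cos(15x)
= 135 * cos(15x)
Evaluate at x = 0:
= 135 * cos(0)
= 135 * 1
= 135

135


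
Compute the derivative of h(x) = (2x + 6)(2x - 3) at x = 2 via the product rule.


Let u(x) = 2x + 6 and v(x) = 2x - 3
u'(x) = 2
v'(x) = 2
Product rule: h'(x) = u'(x)*v(x) + u(x)*v'(x)
= 2 * (2x - 3) + (2x + 6) * 2
At x = 2:
u(2) = 2 * 2 + 6 = 10
v(2) = 2 * 2 - 3 = 1
h'(2) = 2 * 1 + 10 * 2
= 2 + 20
= 22

22


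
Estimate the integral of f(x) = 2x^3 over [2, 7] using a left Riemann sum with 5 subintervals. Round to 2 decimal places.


Left Riemann sum uses left endpoints of each subinterval.
Interval: [2, 7], n = 5
dx = (7 - 2) / 5 = 1
Left endpoints: [2, 3, 4, 5, 6]
f values: [16, 54, 128, 250, 432]
Sum = dx * (sum of f values)
= 1 * 880
= 880 = 880.00

880.00


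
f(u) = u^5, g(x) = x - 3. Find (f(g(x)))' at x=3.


Using the chain rule: (f(g(x)))' = f'(g(x)) * g'(x)
First, find g(3):
g(3) = 1 * 3 - 3 = 0
Next, f'(u) = 5u^4
And g'(x) = 1
So f'(g(3)) * g'(3)
= 5 * 0^4 * 1
= 5 * 0 * 1
= 0

0


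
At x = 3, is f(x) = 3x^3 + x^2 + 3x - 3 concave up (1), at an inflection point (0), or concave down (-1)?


Concavity is determined by the sign of f''(x).
f(x) = 3x^3 + x^2 + 3x - 3
f'(x) = 9x^2 + 2x + 3
f''(x) = 18x + 2
f''(3) = 18 * 3 + 2
= 54 + 2
= 56
Since f''(3) > 0, the function is concave up (1)

1


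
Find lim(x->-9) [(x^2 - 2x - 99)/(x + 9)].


Direct substitution gives 0/0, so we factor the numerator.
Factor: (x^2 - 2x - 99) = (x + 9)(x - 11)
Cancel the common factor (x + 9):
(x^2 - 2x - 99)/(x + 9) = (x - 11)
Now substitute x = -9:
= (-9) - (11) = -20

-20


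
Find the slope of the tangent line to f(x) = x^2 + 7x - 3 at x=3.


The slope of the tangent line equals f'(x) at the point.
f(x) = x^2 + 7x - 3
f'(x) = 2x + 7
At x = 3:
f'(3) = 2 * 3 + 7
= 6 + 7
= 13

13


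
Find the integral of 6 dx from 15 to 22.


The integral of a constant k over [a, b] equals k * (b - a).
integral from 15 to 22 of 6 dx
= 6 * (22 - 15)
= 6 * 7
= 42

42


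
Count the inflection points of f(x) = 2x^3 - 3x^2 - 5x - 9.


Inflection points occur where f''(x) = 0 and concavity changes.
f(x) = 2x^3 - 3x^2 - 5x - 9
f'(x) = 6x^2 - 6x - 5
f''(x) = 12x - 6
Set f''(x) = 0:
12x - 6 = 0
x = 6 / 12 = 1/2
Since f''(x) is linear (degree 1), it changes sign at this point.
Therefore there is exactly 1 inflection point.

1


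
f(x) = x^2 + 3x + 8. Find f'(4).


Differentiate term by term using power and sum rules:
f(x) = x^2 + 3x + 8
f'(x) = 2x + 3
Substitute x = 4:
f'(4) = 2 * 4 + 3
= 8 + 3
= 11

11


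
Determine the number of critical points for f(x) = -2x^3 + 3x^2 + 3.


Find where f'(x) = 0:
f(x) = -2x^3 + 3x^2 + 3
f'(x) = -6x^2 + 6x
This is a quadratic in x. Use the discriminant to count real roots.
Discriminant = (6)^2 - 4 * (-6) * 0
= 36 - 0
= 36
Since discriminant > 0, f'(x) = 0 has 2 real solutions.
Number of critical points: 2

2


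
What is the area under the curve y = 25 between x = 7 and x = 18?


The area under a constant function y = 25 is a rectangle.
Width = 18 - 7 = 11
Height = 25
Area = width * height
= 11 * 25
= 275

275


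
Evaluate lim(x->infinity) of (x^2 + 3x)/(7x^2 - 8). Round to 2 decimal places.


For limits at infinity with equal-degree polynomials,
we compare leading coefficients.
Numerator leading term: x^2
Denominator leading term: 7x^2
Divide both by x^2:
lim = (1 + 3/x) / (7 - 8/x^2)
As x -> infinity, the 1/x and 1/x^2 terms vanish:
= 1/7 ≈ 0.14

0.14


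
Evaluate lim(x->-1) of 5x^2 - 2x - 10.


Since polynomials are continuous, we use direct substitution.
lim(x->-1) of 5x^2 - 2x - 10
= 5 * (-1)^2 - 2 * (-1) - 10
= 5 + 2 - 10
= -3

-3


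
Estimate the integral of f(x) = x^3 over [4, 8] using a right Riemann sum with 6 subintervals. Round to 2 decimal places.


Right Riemann sum uses right endpoints of each subinterval.
Interval: [4, 8], n = 6
dx = (8 - 4) / 6 = 2/3
Right endpoints: [14/3, 16/3, 6, 20/3, 22/3, 8]
f values: [2744/27, 4096/27, 216, 8000/27, 10648/27, 512]
Sum = dx * (sum of f values)
= 2/3 * 1672
= 3344/3 ≈ 1114.67

1114.67


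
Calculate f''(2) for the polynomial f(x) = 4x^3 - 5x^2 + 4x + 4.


First derivative:
f'(x) = 12x^2 - 10x + 4
Second derivative:
f''(x) = 24x - 10
Substitute x = 2:
f''(2) = 24 * 2 - 10
= 48 - 10
= 38

38


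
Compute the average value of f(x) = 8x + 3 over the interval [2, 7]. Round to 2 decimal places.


Average value = 1/(b-a) * integral from a to b of f(x) dx
First compute the integral of 8x + 3:
F(x) = 4x^2 + 3x
F(7) = 4 * 49 + 3 * 7 = 217
F(2) = 4 * 4 + 3 * 2 = 22
Integral = 217 - 22 = 195
Average = 195 / (7 - 2) = 195 / 5
= 39 = 39.00

39.00


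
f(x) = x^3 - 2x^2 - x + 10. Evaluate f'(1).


Differentiate f(x) = x^3 - 2x^2 - x + 10 term by term:
f'(x) = 3x^2 - 4x - 1
Substitute x = 1:
f'(1) = 3 * 1^2 - 4 * 1 - 1
= 3 - 4 - 1
= -2

-2


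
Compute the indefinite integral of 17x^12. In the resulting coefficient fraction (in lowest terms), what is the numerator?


Apply the power rule for integration:
integral of ax^n dx = a/(n+1) * x^(n+1) + C
integral of 17x^12 dx
= 17/13 * x^13 + C
The coefficient in lowest terms is 17/13, and its numerator is 17

17


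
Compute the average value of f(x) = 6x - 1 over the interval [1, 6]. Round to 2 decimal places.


Average value = 1/(b-a) * integral from a to b of f(x) dx
First compute the integral of 6x - 1:
F(x) = 3x^2 - x
F(6) = 3 * 36 - 1 * 6 = 102
F(1) = 3 * 1 - 1 * 1 = 2
Integral = 102 - 2 = 100
Average = 100 / (6 - 1) = 100 / 5
= 20 = 20.00

20.00


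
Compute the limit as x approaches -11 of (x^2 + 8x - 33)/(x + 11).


Direct substitution gives 0/0, so we factor the numerator.
Factor: (x^2 + 8x - 33) = (x + 11)(x - 3)
Cancel the common factor (x + 11):
(x^2 + 8x - 33)/(x + 11) = (x - 3)
Now substitute x = -11:
= (-11) - (3) = -14

-14


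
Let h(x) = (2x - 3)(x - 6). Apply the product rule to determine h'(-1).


Let u(x) = 2x - 3 and v(x) = x - 6
u'(x) = 2
v'(x) = 1
Product rule: h'(x) = u'(x)*v(x) + u(x)*v'(x)
= 2 * (x - 6) + (2x - 3) * 1
At x = -1:
u(-1) = 2 * (-1) - 3 = -5
v(-1) = 1 * (-1) - 6 = -7
h'(-1) = 2 * (-7) + (-5) * 1
= -14 - 5
= -19

-19


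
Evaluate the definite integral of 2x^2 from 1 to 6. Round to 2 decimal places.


Find the antiderivative of 2x^2:
F(x) = 2/3 * x^3
Apply the Fundamental Theorem of Calculus:
F(6) - F(1)
= 2/3 * 6^3 - 2/3 * 1^3
= 2/3 * (216 - 1)
= 2/3 * 215
= 430/3 ≈ 143.33

143.33


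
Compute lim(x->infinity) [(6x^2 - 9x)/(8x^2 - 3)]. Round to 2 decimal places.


For limits at infinity with equal-degree polynomials,
we compare leading coefficients.
Numerator leading term: 6x^2
Denominator leading term: 8x^2
Divide both by x^2:
lim = (6 - 9/x) / (8 - 3/x^2)
As x -> infinity, the 1/x and 1/x^2 terms vanish:
= 6/8 = 3/4 = 0.75

0.75


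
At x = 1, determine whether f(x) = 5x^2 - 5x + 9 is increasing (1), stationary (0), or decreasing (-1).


Compute f'(x) to determine behavior:
f'(x) = 10x - 5
f'(1) = 10 * 1 - 5
= 10 - 5
= 5
Since f'(1) > 0, the function is increasing (1)

1


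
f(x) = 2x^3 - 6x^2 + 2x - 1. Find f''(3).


First derivative:
f'(x) = 6x^2 - 12x + 2
Second derivative:
f''(x) = 12x - 12
Substitute x = 3:
f''(3) = 12 * 3 - 12
= 36 - 12
= 24

24


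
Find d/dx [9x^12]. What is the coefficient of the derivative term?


We apply the power rule: d/dx [ax^n] = a*n * x^(n-1)
d/dx [9x^12]
= 9 * 12 * x^(12-1)
= 108x^11
The coefficient is 108

108


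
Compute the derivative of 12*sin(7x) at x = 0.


Apply the chain rule to differentiate 12*sin(7x):
d/dx [12*sin(7x)]
= 12 * cos(7x) * d/dx(7x)
= 12 * 7 * cos(7x)
= 84 * cos(7x)
Evaluate at x = 0:
= 84 * cos(0)
= 84 * 1
= 84

84


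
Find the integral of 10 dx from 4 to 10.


The integral of a constant k over [a, b] equals k * (b - a).
integral from 4 to 10 of 10 dx
= 10 * (10 - 4)
= 10 * 6
= 60

60


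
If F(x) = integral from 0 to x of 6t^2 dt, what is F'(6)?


By the Fundamental Theorem of Calculus (Part 1):
If F(x) = integral from 0 to x of f(t) dt, then F'(x) = f(x)
Here f(t) = 6t^2
So F'(x) = 6x^2
Evaluate at x = 6:
F'(6) = 6 * 6^2
= 6 * 36
= 216

216


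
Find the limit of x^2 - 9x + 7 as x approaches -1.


Since polynomials are continuous, we use direct substitution.
lim(x->-1) of x^2 - 9x + 7
= 1 * (-1)^2 - 9 * (-1) + 7
= 1 + 9 + 7
= 17

17


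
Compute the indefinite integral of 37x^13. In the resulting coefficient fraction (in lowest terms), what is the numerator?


Apply the power rule for integration:
integral of ax^n dx = a/(n+1) * x^(n+1) + C
integral of 37x^13 dx
= 37/14 * x^14 + C
The coefficient in lowest terms is 37/14, and its numerator is 37

37


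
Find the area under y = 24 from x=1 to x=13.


The area under a constant function y = 24 is a rectangle.
Width = 13 - 1 = 12
Height = 24
Area = width * height
= 12 * 24
= 288

288


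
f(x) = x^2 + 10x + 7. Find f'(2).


Differentiate term by term using power and sum rules:
f(x) = x^2 + 10x + 7
f'(x) = 2x + 10
Substitute x = 2:
f'(2) = 2 * 2 + 10
= 4 + 10
= 14

14


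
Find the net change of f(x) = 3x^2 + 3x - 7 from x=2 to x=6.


Net change = f(b) - f(a)
f(x) = 3x^2 + 3x - 7
Compute f(6):
f(6) = 3 * 6^2 + 3 * 6 - 7
= 108 + 18 - 7
= 119
Compute f(2):
f(2) = 3 * 2^2 + 3 * 2 - 7
= 12 + 6 - 7
= 11
Net change = 119 - 11 = 108

108


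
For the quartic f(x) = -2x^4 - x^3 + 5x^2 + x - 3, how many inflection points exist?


Inflection points occur where f''(x) = 0 and concavity changes.
f(x) = -2x^4 - x^3 + 5x^2 + x - 3
f'(x) = -8x^3 - 3x^2 + 10x + 1
f''(x) = -24x^2 - 6x + 10
This is a quadratic in x. Use the discriminant to count real roots.
Discriminant = (-6)^2 - 4 * (-24) * 10
= 36 - (-960)
= 996
Since discriminant > 0, f''(x) = 0 has 2 distinct real solutions.
A quadratic with two distinct real roots changes sign at each root, so concavity changes at both.
Number of inflection points: 2

2


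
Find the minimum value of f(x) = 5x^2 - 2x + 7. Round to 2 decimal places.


For a quadratic f(x) = ax^2 + bx + c with a > 0, the minimum is at the vertex.
Vertex x-coordinate: x = -b/(2a)
x = -(-2) / (2 * 5)
x = 2/10 = 1/5
Substitute back to find the minimum value:
f(1/5) = 5 * (1/5)^2 - 2 * (1/5) + 7
= 1/5 - 2/5 + 7
= 34/5 = 6.80

6.80


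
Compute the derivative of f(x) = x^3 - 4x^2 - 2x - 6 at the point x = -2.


Differentiate f(x) = x^3 - 4x^2 - 2x - 6 term by term:
f'(x) = 3x^2 - 8x - 2
Substitute x = -2:
f'(-2) = 3 * (-2)^2 - 8 * (-2) - 2
= 12 + 16 - 2
= 26

26


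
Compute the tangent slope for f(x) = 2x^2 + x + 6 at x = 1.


The slope of the tangent line equals f'(x) at the point.
f(x) = 2x^2 + x + 6
f'(x) = 4x + 1
At x = 1:
f'(1) = 4 * 1 + 1
= 4 + 1
= 5

5


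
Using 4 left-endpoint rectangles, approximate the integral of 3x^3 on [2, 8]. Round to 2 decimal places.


Left Riemann sum uses left endpoints of each subinterval.
Interval: [2, 8], n = 4
dx = (8 - 2) / 4 = 3/2
Left endpoints: [2, 7/2, 5, 13/2]
f values: [24, 1029/8, 375, 6591/8]
Sum = dx * (sum of f values)
= 3/2 * 2703/2
= 8109/4 = 2027.25

2027.25


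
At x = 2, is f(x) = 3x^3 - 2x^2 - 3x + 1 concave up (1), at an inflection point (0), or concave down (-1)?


Concavity is determined by the sign of f''(x).
f(x) = 3x^3 - 2x^2 - 3x + 1
f'(x) = 9x^2 - 4x - 3
f''(x) = 18x - 4
f''(2) = 18 * 2 - 4
= 36 - 4
= 32
Since f''(2) > 0, the function is concave up (1)

1


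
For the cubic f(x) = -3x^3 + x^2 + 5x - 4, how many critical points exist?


Find where f'(x) = 0:
f(x) = -3x^3 + x^2 + 5x - 4
f'(x) = -9x^2 + 2x + 5
This is a quadratic in x. Use the discriminant to count real roots.
Discriminant = (2)^2 - 4 * (-9) * 5
= 4 - (-180)
= 184
Since discriminant > 0, f'(x) = 0 has 2 real solutions.
Number of critical points: 2

2


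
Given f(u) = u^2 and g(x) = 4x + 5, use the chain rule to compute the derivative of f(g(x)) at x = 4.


Using the chain rule: (f(g(x)))' = f'(g(x)) * g'(x)
First, find g(4):
g(4) = 4 * 4 + 5 = 21
Next, f'(u) = 2u
And g'(x) = 4
So f'(g(4)) * g'(4)
= 2 * 21 * 4
= 168

168


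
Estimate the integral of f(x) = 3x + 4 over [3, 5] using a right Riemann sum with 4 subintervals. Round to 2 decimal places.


Right Riemann sum uses right endpoints of each subinterval.
Interval: [3, 5], n = 4
dx = (5 - 3) / 4 = 1/2
Right endpoints: [7/2, 4, 9/2, 5]
f values: [29/2, 16, 35/2, 19]
Sum = dx * (sum of f values)
= 1/2 * 67
= 67/2 = 33.50

33.50


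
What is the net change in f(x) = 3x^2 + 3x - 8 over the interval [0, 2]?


Net change = f(b) - f(a)
f(x) = 3x^2 + 3x - 8
Compute f(2):
f(2) = 3 * 2^2 + 3 * 2 - 8
= 12 + 6 - 8
= 10
Compute f(0):
f(0) = 3 * 0^2 + 3 * 0 - 8
= 0 + 0 - 8
= -8
Net change = 10 - (-8) = 18

18


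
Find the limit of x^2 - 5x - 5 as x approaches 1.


Since polynomials are continuous, we use direct substitution.
lim(x->1) of x^2 - 5x - 5
= 1 * 1^2 - 5 * 1 - 5
= 1 - 5 - 5
= -9

-9


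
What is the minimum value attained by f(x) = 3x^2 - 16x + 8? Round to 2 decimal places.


For a quadratic f(x) = ax^2 + bx + c with a > 0, the minimum is at the vertex.
Vertex x-coordinate: x = -b/(2a)
x = -(-16) / (2 * 3)
x = 16/6 = 8/3
Substitute back to find the minimum value:
f(8/3) = 3 * (8/3)^2 - 16 * (8/3) + 8
= 64/3 - 128/3 + 8
= -40/3 ≈ -13.33

-13.33


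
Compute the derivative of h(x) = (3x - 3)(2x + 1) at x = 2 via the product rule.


Let u(x) = 3x - 3 and v(x) = 2x + 1
u'(x) = 3
v'(x) = 2
Product rule: h'(x) = u'(x)*v(x) + u(x)*v'(x)
= 3 * (2x + 1) + (3x - 3) * 2
At x = 2:
u(2) = 3 * 2 - 3 = 3
v(2) = 2 * 2 + 1 = 5
h'(2) = 3 * 5 + 3 * 2
= 15 + 6
= 21

21


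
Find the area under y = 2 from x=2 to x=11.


The area under a constant function y = 2 is a rectangle.
Width = 11 - 2 = 9
Height = 2
Area = width * height
= 9 * 2
= 18

18


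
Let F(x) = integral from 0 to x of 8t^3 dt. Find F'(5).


By the Fundamental Theorem of Calculus (Part 1):
If F(x) = integral from 0 to x of f(t) dt, then F'(x) = f(x)
Here f(t) = 8t^3
So F'(x) = 8x^3
Evaluate at x = 5:
F'(5) = 8 * 5^3
= 8 * 125
= 1000

1000


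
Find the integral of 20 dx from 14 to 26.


The integral of a constant k over [a, b] equals k * (b - a).
integral from 14 to 26 of 20 dx
= 20 * (26 - 14)
= 20 * 12
= 240

240


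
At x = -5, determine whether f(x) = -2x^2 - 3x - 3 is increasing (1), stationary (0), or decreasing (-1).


Compute f'(x) to determine behavior:
f'(x) = -4x - 3
f'(-5) = -4 * (-5) - 3
= 20 - 3
= 17
Since f'(-5) > 0, the function is increasing (1)

1


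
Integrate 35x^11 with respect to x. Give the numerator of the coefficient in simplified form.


Apply the power rule for integration:
integral of ax^n dx = a/(n+1) * x^(n+1) + C
integral of 35x^11 dx
= 35/12 * x^12 + C
The coefficient in lowest terms is 35/12, and its numerator is 35

35


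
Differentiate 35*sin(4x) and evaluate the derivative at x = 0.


Apply the chain rule to differentiate 35*sin(4x):
d/dx [35*sin(4x)]
= 35 * cos(4x) * d/dx(4x)
= 35 * 4 * cos(4x)
= 140 * cos(4x)
Evaluate at x = 0:
= 140 * cos(0)
= 140 * 1
= 140

140


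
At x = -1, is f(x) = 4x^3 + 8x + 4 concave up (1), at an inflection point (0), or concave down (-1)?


Concavity is determined by the sign of f''(x).
f(x) = 4x^3 + 8x + 4
f'(x) = 12x^2 + 8
f''(x) = 24x
f''(-1) = 24 * (-1) + 0
= -24 + 0
= -24
Since f''(-1) < 0, the function is concave down (-1)

-1


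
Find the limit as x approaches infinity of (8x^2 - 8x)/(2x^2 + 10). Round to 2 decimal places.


For limits at infinity with equal-degree polynomials,
we compare leading coefficients.
Numerator leading term: 8x^2
Denominator leading term: 2x^2
Divide both by x^2:
lim = (8 - 8/x) / (2 + 10/x^2)
As x -> infinity, the 1/x and 1/x^2 terms vanish:
= 8/2 = 4 = 4.00

4.00


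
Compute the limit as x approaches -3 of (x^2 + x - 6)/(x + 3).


Direct substitution gives 0/0, so we factor the numerator.
Factor: (x^2 + x - 6) = (x + 3)(x - 2)
Cancel the common factor (x + 3):
(x^2 + x - 6)/(x + 3) = (x - 2)
Now substitute x = -3:
= (-3) - (2) = -5

-5


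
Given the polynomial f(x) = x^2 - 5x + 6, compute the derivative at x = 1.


Differentiate term by term using power and sum rules:
f(x) = x^2 - 5x + 6
f'(x) = 2x - 5
Substitute x = 1:
f'(1) = 2 * 1 - 5
= 2 - 5
= -3

-3


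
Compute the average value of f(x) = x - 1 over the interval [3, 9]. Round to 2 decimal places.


Average value = 1/(b-a) * integral from a to b of f(x) dx
First compute the integral of x - 1:
F(x) = (1/2)x^2 - x
F(9) = 1/2 * 81 - 1 * 9 = 63/2
F(3) = 1/2 * 9 - 1 * 3 = 3/2
Integral = 63/2 - 3/2 = 30
Average = 30 / (9 - 3) = 30 / 6
= 5 = 5.00

5.00
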